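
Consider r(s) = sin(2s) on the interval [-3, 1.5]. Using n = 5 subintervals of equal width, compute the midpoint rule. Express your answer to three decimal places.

1.120

Δs = (1.5 − (-3))/5 = 0.9.
Midpoints: -2.55, -1.65, -0.75, 0.15, 1.05.
r(-2.55) ≈ 0.926, r(-1.65) ≈ 0.158, r(-0.75) ≈ -0.997, r(0.15) ≈ 0.296, r(1.05) ≈ 0.863.
Sum = Δs · [r(-2.55) + r(-1.65) + r(-0.75) + r(0.15) + r(1.05)].
Sum ≈ 1.120.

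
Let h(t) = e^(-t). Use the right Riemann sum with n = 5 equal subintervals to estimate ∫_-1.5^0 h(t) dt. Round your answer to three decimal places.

2.986

Δt = (0 − (-1.5))/5 = 0.3.
Right endpoints: -1.2, -0.9, -0.6, -0.3, 0.
h(-1.2) ≈ 3.320, h(-0.9) ≈ 2.460, h(-0.6) ≈ 1.822, h(-0.3) ≈ 1.350, h(0) ≈ 1.000.
Sum = Δt · [h(-1.2) + h(-0.9) + h(-0.6) + h(-0.3) + h(0)].
Sum ≈ 2.986.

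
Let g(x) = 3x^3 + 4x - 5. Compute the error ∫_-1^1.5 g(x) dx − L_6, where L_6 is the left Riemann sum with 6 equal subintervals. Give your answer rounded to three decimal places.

Exact integral: ∫_-1^1.5 g(x) dx = -6.953125.
L_6 ≈ -11.60807.
Error ≈ -6.953125 − (-11.60807) ≈ 4.655.

4.655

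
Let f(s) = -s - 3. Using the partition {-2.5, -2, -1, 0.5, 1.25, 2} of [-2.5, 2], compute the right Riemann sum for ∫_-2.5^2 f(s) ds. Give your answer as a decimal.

Subinterval widths: 0.5, 1, 1.5, 0.75, 0.75.
Right endpoints: -2, -1, 0.5, 1.25, 2.
f(-2) = -1, f(-1) = -2, f(0.5) = -3.5, f(1.25) = -4.25, f(2) = -5.
Sum = Σ Δs_i · f(s_i).
Sum = -14.6875.

-14.6875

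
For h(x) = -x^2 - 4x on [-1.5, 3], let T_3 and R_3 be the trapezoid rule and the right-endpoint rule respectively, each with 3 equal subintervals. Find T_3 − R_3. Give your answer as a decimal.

T_3 = -25.3125.
R_3 = -43.875.
T_3 − R_3 = 18.5625.

18.5625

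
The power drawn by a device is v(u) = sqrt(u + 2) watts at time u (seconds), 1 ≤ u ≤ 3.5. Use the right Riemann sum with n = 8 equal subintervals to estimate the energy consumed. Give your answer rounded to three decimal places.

5.230

Δu = (3.5 − 1)/8 = 0.3125.
Right endpoints: 1.3125, 1.625, 1.9375, 2.25, 2.5625, 2.875, 3.1875, 3.5.
v(1.3125) ≈ 1.820, v(1.625) ≈ 1.904, v(1.9375) ≈ 1.984, v(2.25) ≈ 2.062, v(2.5625) ≈ 2.136, v(2.875) ≈ 2.208, v(3.1875) ≈ 2.278, v(3.5) ≈ 2.345.
Sum = Δu · [v(1.3125) + v(1.625) + v(1.9375) + ...].
Sum ≈ 5.230.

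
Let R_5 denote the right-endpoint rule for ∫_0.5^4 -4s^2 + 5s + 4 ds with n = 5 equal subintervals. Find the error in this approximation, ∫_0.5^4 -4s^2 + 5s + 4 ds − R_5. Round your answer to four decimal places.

Exact integral: ∫_0.5^4 f(s) ds ≈ -31.791667.
R_5 = -48.86.
Error ≈ -31.791667 − (-48.86) ≈ 17.0683.

17.0683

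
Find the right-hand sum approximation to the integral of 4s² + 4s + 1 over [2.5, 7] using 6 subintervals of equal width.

599.0625

Δs = (7 − 2.5)/6 = 0.75.
Right endpoints: 3.25, 4, 4.75, 5.5, 6.25, 7.
f(3.25) = 56.25, f(4) = 81, f(4.75) = 110.25, f(5.5) = 144, f(6.25) = 182.25, f(7) = 225.
Sum = Δs · [f(3.25) + f(4) + f(4.75) + ...].
Sum = 599.0625.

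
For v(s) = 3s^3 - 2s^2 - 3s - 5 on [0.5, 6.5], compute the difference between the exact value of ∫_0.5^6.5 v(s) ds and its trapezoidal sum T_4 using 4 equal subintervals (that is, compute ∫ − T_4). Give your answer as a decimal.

-66.375

Exact integral: ∫_0.5^6.5 v(s) ds = 1062.75.
T_4 = 1129.125.
Error = 1062.75 − 1129.125 = -66.375.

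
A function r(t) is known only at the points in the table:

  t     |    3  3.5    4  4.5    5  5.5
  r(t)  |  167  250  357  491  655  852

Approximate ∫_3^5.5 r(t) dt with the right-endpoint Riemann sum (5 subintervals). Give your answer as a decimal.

1302.5

Δt = 0.5.
Sum = 0.5·[250 + 357 + 491 + 655 + 852] = 1302.5.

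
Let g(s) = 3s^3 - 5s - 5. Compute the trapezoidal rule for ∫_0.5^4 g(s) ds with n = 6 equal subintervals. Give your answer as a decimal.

Δs = (4 − 0.5)/6 = 7/12.
g(0.5) = -7.125, g(13/12) = -3803/576, g(5/3) = 5/9, g(2.25) = 17.921875, g(17/6) = 3533/72, g(41/12) = 56201/576, g(4) = 167.
T_6 = (Δs/2)·[g(s_0) + 2g(s_1) + ... + 2g(s_{5}) + g(s_6)].
Sum = 139.09765625.

139.09765625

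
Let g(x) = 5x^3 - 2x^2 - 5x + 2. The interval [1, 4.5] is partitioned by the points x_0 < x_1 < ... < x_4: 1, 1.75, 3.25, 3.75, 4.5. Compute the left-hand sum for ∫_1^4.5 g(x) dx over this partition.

Subinterval widths: 0.75, 1.5, 0.5, 0.75.
Left endpoints: 1, 1.75, 3.25, 3.75.
g(1) = 0, g(1.75) = 13.921875, g(3.25) = 136.265625, g(3.75) = 218.796875.
Sum = Σ Δx_i · g(x_i).
Sum = 253.11328125.

253.11328125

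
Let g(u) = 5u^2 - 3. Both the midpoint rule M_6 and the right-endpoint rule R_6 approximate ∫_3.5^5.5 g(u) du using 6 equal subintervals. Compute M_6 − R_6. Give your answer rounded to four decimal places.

M_6 ≈ 199.740741.
R_6 ≈ 215.018519.
M_6 − R_6 ≈ -15.2778.

-15.2778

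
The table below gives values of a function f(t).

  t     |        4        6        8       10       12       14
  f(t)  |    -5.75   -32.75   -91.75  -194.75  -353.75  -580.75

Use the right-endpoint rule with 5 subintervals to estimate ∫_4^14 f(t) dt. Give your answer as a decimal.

Δt = 2.
Sum = 2·[(-32.75) + (-91.75) + (-194.75) + (-353.75) + (-580.75)] = -2507.5.

-2507.5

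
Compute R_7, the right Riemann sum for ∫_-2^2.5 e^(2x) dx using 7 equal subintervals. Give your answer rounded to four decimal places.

Δx = (2.5 − (-2))/7 = 9/14.
Right endpoints: -19/14, -5/7, -1/14, 4/7, 17/14, 13/7, 2.5.
f(-19/14) ≈ 0.0663, f(-5/7) ≈ 0.2397, f(-1/14) ≈ 0.8669, f(4/7) ≈ 3.1357, f(17/14) ≈ 11.3427, f(13/7) ≈ 41.0293, f(2.5) ≈ 148.4132.
Sum = Δx · [f(-19/14) + f(-5/7) + f(-1/14) + ...].
Sum ≈ 131.8459.

131.8459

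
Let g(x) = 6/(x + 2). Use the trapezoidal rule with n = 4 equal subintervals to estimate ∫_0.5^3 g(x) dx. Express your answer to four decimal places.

Δx = (3 − 0.5)/4 = 0.625.
g(0.5) = 2.4, g(1.125) = 1.92, g(1.75) = 1.6, g(2.375) = 48/35, g(3) = 1.2.
T_4 = (Δx/2)·[g(x_0) + 2g(x_1) + 2g(x_2) + 2g(x_3) + g(x_4)].
Sum ≈ 4.1821.

4.1821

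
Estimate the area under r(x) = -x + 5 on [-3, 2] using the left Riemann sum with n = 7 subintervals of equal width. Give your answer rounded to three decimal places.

Δx = (2 − (-3))/7 = 5/7.
Left endpoints: -3, -16/7, -11/7, -6/7, -1/7, 4/7, 9/7.
r(-3) = 8, r(-16/7) = 51/7, r(-11/7) = 46/7, r(-6/7) = 41/7, r(-1/7) = 36/7, r(4/7) = 31/7, r(9/7) = 26/7.
Sum = Δx · [r(-3) + r(-16/7) + r(-11/7) + ...].
Sum ≈ 29.286.

29.286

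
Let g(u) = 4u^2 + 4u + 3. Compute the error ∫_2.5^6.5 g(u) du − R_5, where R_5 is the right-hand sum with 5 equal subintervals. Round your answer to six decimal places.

-65.706667

Exact integral: ∫_2.5^6.5 g(u) du ≈ 429.33333333.
R_5 = 495.04.
Error ≈ 429.33333333 − 495.04 ≈ -65.706667.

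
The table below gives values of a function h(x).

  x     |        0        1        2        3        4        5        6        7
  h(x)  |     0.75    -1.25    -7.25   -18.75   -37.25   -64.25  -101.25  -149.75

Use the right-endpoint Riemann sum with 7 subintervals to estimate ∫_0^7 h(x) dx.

-379.75

Δx = 1.
Sum = 1·[(-1.25) + (-7.25) + (-18.75) + (-37.25) + (-64.25) + (-101.25) + (-149.75)] = -379.75.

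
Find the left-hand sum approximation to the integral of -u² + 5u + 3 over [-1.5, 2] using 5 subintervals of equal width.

Δu = (2 − (-1.5))/5 = 0.7.
Left endpoints: -1.5, -0.8, -0.1, 0.6, 1.3.
f(-1.5) = -6.75, f(-0.8) = -1.64, f(-0.1) = 2.49, f(0.6) = 5.64, f(1.3) = 7.81.
Sum = Δu · [f(-1.5) + f(-0.8) + f(-0.1) + f(0.6) + f(1.3)].
Sum = 5.285.

5.285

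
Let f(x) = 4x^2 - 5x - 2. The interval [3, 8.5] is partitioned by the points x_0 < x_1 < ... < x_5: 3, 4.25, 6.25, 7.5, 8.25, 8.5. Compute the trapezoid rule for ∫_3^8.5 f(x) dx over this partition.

621.9375

Subinterval widths: 1.25, 2, 1.25, 0.75, 0.25.
f(3) = 19, f(4.25) = 49, f(6.25) = 123, f(7.5) = 185.5, f(8.25) = 229, f(8.5) = 244.5.
On each subinterval the trapezoid contributes (Δx_i/2)·[f(x_{i-1}) + f(x_i)].
Sum = 621.9375.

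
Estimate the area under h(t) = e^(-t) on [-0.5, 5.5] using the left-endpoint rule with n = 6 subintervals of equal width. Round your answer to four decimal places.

2.6018

Δt = (5.5 − (-0.5))/6 = 1.
Left endpoints: -0.5, 0.5, 1.5, 2.5, 3.5, 4.5.
h(-0.5) ≈ 1.6487, h(0.5) ≈ 0.6065, h(1.5) ≈ 0.2231, h(2.5) ≈ 0.0821, h(3.5) ≈ 0.0302, h(4.5) ≈ 0.0111.
Sum = Δt · [h(-0.5) + h(0.5) + h(1.5) + ...].
Sum ≈ 2.6018.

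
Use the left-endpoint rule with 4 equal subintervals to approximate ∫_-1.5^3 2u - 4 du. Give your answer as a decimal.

-16.3125

Δu = (3 − (-1.5))/4 = 1.125.
Left endpoints: -1.5, -0.375, 0.75, 1.875.
f(-1.5) = -7, f(-0.375) = -4.75, f(0.75) = -2.5, f(1.875) = -0.25.
Sum = Δu · [f(-1.5) + f(-0.375) + f(0.75) + f(1.875)].
Sum = -16.3125.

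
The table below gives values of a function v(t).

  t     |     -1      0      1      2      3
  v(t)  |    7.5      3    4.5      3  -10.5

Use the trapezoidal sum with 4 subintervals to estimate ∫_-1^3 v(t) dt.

9

Δt = 1.
T_4 = (1/2)·[7.5 + 2·3 + 2·4.5 + 2·3 + (-10.5)] = 9.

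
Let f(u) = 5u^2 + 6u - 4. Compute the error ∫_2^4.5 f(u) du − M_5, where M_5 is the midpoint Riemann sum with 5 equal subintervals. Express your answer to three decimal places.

Exact integral: ∫_2^4.5 f(u) du ≈ 177.29167.
M_5 = 177.03125.
Error ≈ 177.29167 − 177.03125 ≈ 0.260.

0.260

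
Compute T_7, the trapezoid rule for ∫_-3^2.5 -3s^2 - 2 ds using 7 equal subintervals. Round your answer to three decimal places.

-55.323

Δs = (2.5 − (-3))/7 = 11/14.
f(-3) = -29, f(-31/14) = -3275/196, f(-10/7) = -398/49, f(-9/14) = -635/196, f(1/7) = -101/49, f(13/14) = -899/196, f(12/7) = -530/49, f(2.5) = -20.75.
T_7 = (Δs/2)·[f(s_0) + 2f(s_1) + ... + 2f(s_{6}) + f(s_7)].
Sum ≈ -55.323.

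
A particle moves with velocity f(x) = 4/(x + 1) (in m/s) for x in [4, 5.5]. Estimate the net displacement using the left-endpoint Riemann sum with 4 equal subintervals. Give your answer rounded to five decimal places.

Δx = (5.5 − 4)/4 = 0.375.
Left endpoints: 4, 4.375, 4.75, 5.125.
f(4) = 0.8, f(4.375) = 32/43, f(4.75) = 16/23, f(5.125) = 32/49.
Sum = Δx · [f(4) + f(4.375) + f(4.75) + f(5.125)].
Sum ≈ 1.08484.

1.08484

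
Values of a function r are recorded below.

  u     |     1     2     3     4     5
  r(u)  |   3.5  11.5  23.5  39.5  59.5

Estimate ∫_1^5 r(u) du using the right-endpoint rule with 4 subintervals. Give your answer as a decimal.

Δu = 1.
Sum = 1·[11.5 + 23.5 + 39.5 + 59.5] = 134.

134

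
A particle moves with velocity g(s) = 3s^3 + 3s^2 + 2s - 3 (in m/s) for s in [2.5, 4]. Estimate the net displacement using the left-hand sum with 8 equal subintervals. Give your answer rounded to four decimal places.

199.9827

Δs = (4 − 2.5)/8 = 0.1875.
Left endpoints: 2.5, 2.6875, 2.875, 3.0625, 3.25, 3.4375, 3.625, 3.8125.
g(2.5) = 67.625, g(2.6875) = 337001/4096, g(2.875) = 50605/512, g(3.0625) = 480995/4096, g(3.25) = 138.171875, g(3.4375) = 660197/4096, g(3.625) = 95527/512, g(3.8125) = 878495/4096.
Sum = Δs · [g(2.5) + g(2.6875) + g(2.875) + ...].
Sum ≈ 199.9827.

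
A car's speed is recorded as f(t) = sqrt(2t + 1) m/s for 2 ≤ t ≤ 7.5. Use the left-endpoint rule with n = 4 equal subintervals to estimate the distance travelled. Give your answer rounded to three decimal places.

16.363

Δt = (7.5 − 2)/4 = 1.375.
Left endpoints: 2, 3.375, 4.75, 6.125.
f(2) ≈ 2.236, f(3.375) ≈ 2.784, f(4.75) ≈ 3.240, f(6.125) ≈ 3.640.
Sum = Δt · [f(2) + f(3.375) + f(4.75) + f(6.125)].
Sum ≈ 16.363.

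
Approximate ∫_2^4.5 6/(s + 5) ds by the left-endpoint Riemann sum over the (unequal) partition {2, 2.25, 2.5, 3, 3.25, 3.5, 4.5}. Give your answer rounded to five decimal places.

Subinterval widths: 0.25, 0.25, 0.5, 0.25, 0.25, 1.
Left endpoints: 2, 2.25, 2.5, 3, 3.25, 3.5.
f(2) = 6/7, f(2.25) = 24/29, f(2.5) = 0.8, f(3) = 0.75, f(3.25) = 8/11, f(3.5) = 12/17.
Sum = Σ Δs_i · f(s_i).
Sum ≈ 1.89638.

1.89638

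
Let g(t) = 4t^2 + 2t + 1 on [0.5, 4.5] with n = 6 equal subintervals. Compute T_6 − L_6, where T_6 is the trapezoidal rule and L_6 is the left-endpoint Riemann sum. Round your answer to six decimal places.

29.333333

T_6 ≈ 146.51851852.
L_6 ≈ 117.18518519.
T_6 − L_6 ≈ 29.333333.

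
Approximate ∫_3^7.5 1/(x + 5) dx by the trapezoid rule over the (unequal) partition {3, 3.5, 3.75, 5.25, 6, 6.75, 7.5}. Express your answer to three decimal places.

Subinterval widths: 0.5, 0.25, 1.5, 0.75, 0.75, 0.75.
f(3) = 0.125, f(3.5) = 2/17, f(3.75) = 4/35, f(5.25) = 4/41, f(6) = 1/11, f(6.75) = 4/47, f(7.5) = 0.08.
On each subinterval the trapezoid contributes (Δx_i/2)·[f(x_{i-1}) + f(x_i)].
Sum ≈ 0.447.

0.447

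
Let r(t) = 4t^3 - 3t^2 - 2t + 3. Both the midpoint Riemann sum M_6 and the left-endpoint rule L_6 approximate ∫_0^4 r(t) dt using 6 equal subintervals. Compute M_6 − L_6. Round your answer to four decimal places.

M_6 ≈ 184.888889.
L_6 ≈ 127.555556.
M_6 − L_6 ≈ 57.3333.

57.3333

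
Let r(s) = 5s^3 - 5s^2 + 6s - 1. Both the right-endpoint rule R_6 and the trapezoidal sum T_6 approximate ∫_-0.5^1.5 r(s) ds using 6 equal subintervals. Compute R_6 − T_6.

R_6 ≈ 7.75926.
T_6 ≈ 4.50926.
R_6 − T_6 = 3.25.

3.25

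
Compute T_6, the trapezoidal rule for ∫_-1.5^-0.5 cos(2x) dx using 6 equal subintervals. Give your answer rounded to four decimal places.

-0.3469

Δx = (-0.5 − (-1.5))/6 = 1/6.
f(-1.5) ≈ -0.9900, f(-4/3) ≈ -0.8893, f(-7/6) ≈ -0.6908, f(-1) ≈ -0.4161, f(-5/6) ≈ -0.0957, f(-2/3) ≈ 0.2352, f(-0.5) ≈ 0.5403.
T_6 = (Δx/2)·[f(x_0) + 2f(x_1) + ... + 2f(x_{5}) + f(x_6)].
Sum ≈ -0.3469.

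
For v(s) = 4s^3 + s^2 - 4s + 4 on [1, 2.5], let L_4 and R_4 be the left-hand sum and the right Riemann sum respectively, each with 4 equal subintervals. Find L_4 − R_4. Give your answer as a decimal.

-21.65625

L_4 = 28.3828125.
R_4 = 50.0390625.
L_4 − R_4 = -21.65625.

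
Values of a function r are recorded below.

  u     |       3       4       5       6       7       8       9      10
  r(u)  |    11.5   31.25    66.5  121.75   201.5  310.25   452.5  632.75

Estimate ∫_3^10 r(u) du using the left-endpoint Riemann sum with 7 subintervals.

1195.25

Δu = 1.
Sum = 1·[11.5 + 31.25 + 66.5 + 121.75 + 201.5 + 310.25 + 452.5] = 1195.25.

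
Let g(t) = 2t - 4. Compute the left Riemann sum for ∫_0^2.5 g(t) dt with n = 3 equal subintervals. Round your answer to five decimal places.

-5.83333

Δt = (2.5 − 0)/3 = 5/6.
Left endpoints: 0, 5/6, 5/3.
g(0) = -4, g(5/6) = -7/3, g(5/3) = -2/3.
Sum = Δt · [g(0) + g(5/6) + g(5/3)].
Sum ≈ -5.83333.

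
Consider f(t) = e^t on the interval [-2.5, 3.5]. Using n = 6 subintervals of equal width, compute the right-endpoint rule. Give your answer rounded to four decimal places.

Δt = (3.5 − (-2.5))/6 = 1.
Right endpoints: -1.5, -0.5, 0.5, 1.5, 2.5, 3.5.
f(-1.5) ≈ 0.2231, f(-0.5) ≈ 0.6065, f(0.5) ≈ 1.6487, f(1.5) ≈ 4.4817, f(2.5) ≈ 12.1825, f(3.5) ≈ 33.1155.
Sum = Δt · [f(-1.5) + f(-0.5) + f(0.5) + ...].
Sum ≈ 52.2580.

52.2580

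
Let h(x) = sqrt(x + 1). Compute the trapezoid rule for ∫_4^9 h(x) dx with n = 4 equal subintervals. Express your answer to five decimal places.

13.61978

Δx = (9 − 4)/4 = 1.25.
h(4) ≈ 2.23607, h(5.25) ≈ 2.50000, h(6.5) ≈ 2.73861, h(7.75) ≈ 2.95804, h(9) ≈ 3.16228.
T_4 = (Δx/2)·[h(x_0) + 2h(x_1) + 2h(x_2) + 2h(x_3) + h(x_4)].
Sum ≈ 13.61978.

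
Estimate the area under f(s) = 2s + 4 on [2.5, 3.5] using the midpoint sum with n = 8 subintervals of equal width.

10

Δs = (3.5 − 2.5)/8 = 0.125.
Midpoints: 2.5625, 2.6875, 2.8125, 2.9375, 3.0625, 3.1875, 3.3125, 3.4375.
f(2.5625) = 9.125, f(2.6875) = 9.375, f(2.8125) = 9.625, f(2.9375) = 9.875, f(3.0625) = 10.125, f(3.1875) = 10.375, f(3.3125) = 10.625, f(3.4375) = 10.875.
Sum = Δs · [f(2.5625) + f(2.6875) + f(2.8125) + ...].
Sum = 10.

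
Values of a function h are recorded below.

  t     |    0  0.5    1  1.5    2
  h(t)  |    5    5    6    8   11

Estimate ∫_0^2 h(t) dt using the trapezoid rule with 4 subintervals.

13.5

Δt = 0.5.
T_4 = (0.5/2)·[5 + 2·5 + 2·6 + 2·8 + 11] = 13.5.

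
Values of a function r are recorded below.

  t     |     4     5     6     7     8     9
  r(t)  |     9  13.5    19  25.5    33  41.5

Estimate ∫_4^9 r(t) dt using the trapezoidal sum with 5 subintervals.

Δt = 1.
T_5 = (1/2)·[9 + 2·13.5 + 2·19 + 2·25.5 + 2·33 + 41.5] = 116.25.

116.25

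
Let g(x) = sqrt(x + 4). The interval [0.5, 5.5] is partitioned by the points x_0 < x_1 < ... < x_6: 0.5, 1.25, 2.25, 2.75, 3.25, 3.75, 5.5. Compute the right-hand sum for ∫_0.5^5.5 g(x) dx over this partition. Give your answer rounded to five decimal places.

13.64960

Subinterval widths: 0.75, 1, 0.5, 0.5, 0.5, 1.75.
Right endpoints: 1.25, 2.25, 2.75, 3.25, 3.75, 5.5.
g(1.25) ≈ 2.29129, g(2.25) ≈ 2.50000, g(2.75) ≈ 2.59808, g(3.25) ≈ 2.69258, g(3.75) ≈ 2.78388, g(5.5) ≈ 3.08221.
Sum = Σ Δx_i · g(x_i).
Sum ≈ 13.64960.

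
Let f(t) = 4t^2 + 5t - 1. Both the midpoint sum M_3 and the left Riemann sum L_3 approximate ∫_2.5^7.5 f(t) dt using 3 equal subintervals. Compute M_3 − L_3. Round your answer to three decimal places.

173.611

M_3 ≈ 657.03704.
L_3 ≈ 483.42593.
M_3 − L_3 ≈ 173.611.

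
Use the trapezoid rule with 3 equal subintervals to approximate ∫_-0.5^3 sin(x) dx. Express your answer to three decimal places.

Δx = (3 − (-0.5))/3 = 7/6.
f(-0.5) ≈ -0.479, f(2/3) ≈ 0.618, f(11/6) ≈ 0.966, f(3) ≈ 0.141.
T_3 = (Δx/2)·[f(x_0) + 2f(x_1) + 2f(x_2) + f(x_3)].
Sum ≈ 1.651.

1.651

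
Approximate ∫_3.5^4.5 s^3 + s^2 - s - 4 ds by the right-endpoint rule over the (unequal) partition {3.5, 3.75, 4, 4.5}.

Subinterval widths: 0.25, 0.25, 0.5.
Right endpoints: 3.75, 4, 4.5.
f(3.75) = 59.046875, f(4) = 72, f(4.5) = 102.875.
Sum = Σ Δs_i · f(s_i).
Sum = 84.19921875.

84.19921875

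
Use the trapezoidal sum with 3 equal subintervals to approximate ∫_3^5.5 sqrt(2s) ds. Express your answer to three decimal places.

7.256

Δs = (5.5 − 3)/3 = 5/6.
f(3) ≈ 2.449, f(23/6) ≈ 2.769, f(14/3) ≈ 3.055, f(5.5) ≈ 3.317.
T_3 = (Δs/2)·[f(s_0) + 2f(s_1) + 2f(s_2) + f(s_3)].
Sum ≈ 7.256.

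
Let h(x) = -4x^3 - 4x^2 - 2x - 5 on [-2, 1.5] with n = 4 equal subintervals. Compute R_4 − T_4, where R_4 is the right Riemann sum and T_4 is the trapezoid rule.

-19.90625

R_4 = -40.33203125.
T_4 = -20.42578125.
R_4 − T_4 = -19.90625.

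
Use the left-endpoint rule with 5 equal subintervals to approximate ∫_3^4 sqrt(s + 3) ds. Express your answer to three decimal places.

Δs = (4 − 3)/5 = 0.2.
Left endpoints: 3, 3.2, 3.4, 3.6, 3.8.
f(3) ≈ 2.449, f(3.2) ≈ 2.490, f(3.4) ≈ 2.530, f(3.6) ≈ 2.569, f(3.8) ≈ 2.608.
Sum = Δs · [f(3) + f(3.2) + f(3.4) + f(3.6) + f(3.8)].
Sum ≈ 2.529.

2.529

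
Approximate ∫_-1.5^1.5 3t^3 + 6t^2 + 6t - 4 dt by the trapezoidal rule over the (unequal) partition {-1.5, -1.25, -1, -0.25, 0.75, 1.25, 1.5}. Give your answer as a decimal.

3.234375

Subinterval widths: 0.25, 0.25, 0.75, 1, 0.5, 0.25.
f(-1.5) = -9.625, f(-1.25) = -7.984375, f(-1) = -7, f(-0.25) = -5.171875, f(0.75) = 5.140625, f(1.25) = 18.734375, f(1.5) = 28.625.
On each subinterval the trapezoid contributes (Δt_i/2)·[f(t_{i-1}) + f(t_i)].
Sum = 3.234375.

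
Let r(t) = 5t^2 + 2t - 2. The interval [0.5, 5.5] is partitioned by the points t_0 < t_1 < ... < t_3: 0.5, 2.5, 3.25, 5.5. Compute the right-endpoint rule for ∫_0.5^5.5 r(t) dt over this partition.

Subinterval widths: 2, 0.75, 2.25.
Right endpoints: 2.5, 3.25, 5.5.
r(2.5) = 34.25, r(3.25) = 57.3125, r(5.5) = 160.25.
Sum = Σ Δt_i · r(t_i).
Sum = 472.046875.

472.046875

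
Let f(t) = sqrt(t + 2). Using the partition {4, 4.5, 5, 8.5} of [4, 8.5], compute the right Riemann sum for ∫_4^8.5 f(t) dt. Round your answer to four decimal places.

13.9389

Subinterval widths: 0.5, 0.5, 3.5.
Right endpoints: 4.5, 5, 8.5.
f(4.5) ≈ 2.5495, f(5) ≈ 2.6458, f(8.5) ≈ 3.2404.
Sum = Σ Δt_i · f(t_i).
Sum ≈ 13.9389.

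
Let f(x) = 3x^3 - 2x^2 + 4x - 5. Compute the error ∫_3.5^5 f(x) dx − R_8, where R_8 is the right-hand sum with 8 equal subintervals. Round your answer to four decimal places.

-21.5881

Exact integral: ∫_3.5^5 f(x) dx = 319.453125.
R_8 ≈ 341.041260.
Error ≈ 319.453125 − 341.041260 ≈ -21.5881.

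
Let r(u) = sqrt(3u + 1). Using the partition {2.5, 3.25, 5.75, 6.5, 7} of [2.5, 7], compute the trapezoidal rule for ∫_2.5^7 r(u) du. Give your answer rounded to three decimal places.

17.366

Subinterval widths: 0.75, 2.5, 0.75, 0.5.
r(2.5) ≈ 2.915, r(3.25) ≈ 3.279, r(5.75) ≈ 4.272, r(6.5) ≈ 4.528, r(7) ≈ 4.690.
On each subinterval the trapezoid contributes (Δu_i/2)·[r(u_{i-1}) + r(u_i)].
Sum ≈ 17.366.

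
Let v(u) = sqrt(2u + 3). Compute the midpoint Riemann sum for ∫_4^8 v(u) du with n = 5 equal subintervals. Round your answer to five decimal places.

15.44732

Δu = (8 − 4)/5 = 0.8.
Midpoints: 4.4, 5.2, 6, 6.8, 7.6.
v(4.4) ≈ 3.43511, v(5.2) ≈ 3.66060, v(6) ≈ 3.87298, v(6.8) ≈ 4.07431, v(7.6) ≈ 4.26615.
Sum = Δu · [v(4.4) + v(5.2) + v(6) + v(6.8) + v(7.6)].
Sum ≈ 15.44732.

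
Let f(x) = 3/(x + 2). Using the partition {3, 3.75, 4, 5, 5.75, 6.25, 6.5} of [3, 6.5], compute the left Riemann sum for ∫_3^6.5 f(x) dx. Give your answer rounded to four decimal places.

Subinterval widths: 0.75, 0.25, 1, 0.75, 0.5, 0.25.
Left endpoints: 3, 3.75, 4, 5, 5.75, 6.25.
f(3) = 0.6, f(3.75) = 12/23, f(4) = 0.5, f(5) = 3/7, f(5.75) = 12/31, f(6.25) = 4/11.
Sum = Σ Δx_i · f(x_i).
Sum ≈ 1.6863.

1.6863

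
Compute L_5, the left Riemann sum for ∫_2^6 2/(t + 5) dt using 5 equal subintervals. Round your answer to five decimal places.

0.94682

Δt = (6 − 2)/5 = 0.8.
Left endpoints: 2, 2.8, 3.6, 4.4, 5.2.
f(2) = 2/7, f(2.8) = 10/39, f(3.6) = 10/43, f(4.4) = 10/47, f(5.2) = 10/51.
Sum = Δt · [f(2) + f(2.8) + f(3.6) + f(4.4) + f(5.2)].
Sum ≈ 0.94682.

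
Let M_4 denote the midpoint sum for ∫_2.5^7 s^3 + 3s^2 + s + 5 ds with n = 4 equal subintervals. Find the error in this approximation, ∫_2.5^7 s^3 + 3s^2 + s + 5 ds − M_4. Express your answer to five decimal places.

Exact integral: ∫_2.5^7 f(s) ds = 961.734375.
M_4 ≈ 953.5473633.
Error ≈ 961.734375 − 953.5473633 ≈ 8.18701.

8.18701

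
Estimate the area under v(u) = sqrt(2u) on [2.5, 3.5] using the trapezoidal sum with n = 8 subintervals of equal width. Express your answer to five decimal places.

2.44655

Δu = (3.5 − 2.5)/8 = 0.125.
v(2.5) ≈ 2.23607, v(2.625) ≈ 2.29129, v(2.75) ≈ 2.34521, v(2.875) ≈ 2.39792, v(3) ≈ 2.44949, v(3.125) ≈ 2.50000, v(3.25) ≈ 2.54951, v(3.375) ≈ 2.59808, v(3.5) ≈ 2.64575.
T_8 = (Δu/2)·[v(u_0) + 2v(u_1) + ... + 2v(u_{7}) + v(u_8)].
Sum ≈ 2.44655.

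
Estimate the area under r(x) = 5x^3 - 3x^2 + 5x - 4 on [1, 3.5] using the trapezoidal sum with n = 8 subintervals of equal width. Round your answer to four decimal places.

163.8293

Δx = (3.5 − 1)/8 = 0.3125.
r(1) = 3, r(1.3125) = 35633/4096, r(1.625) = 9041/512, r(1.9375) = 126123/4096, r(2.25) = 49.015625, r(2.5625) = 300013/4096, r(2.875) = 53451/512, r(3.1875) = 587303/4096, r(3.5) = 191.125.
T_8 = (Δx/2)·[r(x_0) + 2r(x_1) + ... + 2r(x_{7}) + r(x_8)].
Sum ≈ 163.8293.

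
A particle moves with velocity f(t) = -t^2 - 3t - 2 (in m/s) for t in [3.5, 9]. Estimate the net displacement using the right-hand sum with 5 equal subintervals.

Δt = (9 − 3.5)/5 = 1.1.
Right endpoints: 4.6, 5.7, 6.8, 7.9, 9.
f(4.6) = -36.96, f(5.7) = -51.59, f(6.8) = -68.64, f(7.9) = -88.11, f(9) = -110.
Sum = Δt · [f(4.6) + f(5.7) + f(6.8) + f(7.9) + f(9)].
Sum = -390.83.

-390.83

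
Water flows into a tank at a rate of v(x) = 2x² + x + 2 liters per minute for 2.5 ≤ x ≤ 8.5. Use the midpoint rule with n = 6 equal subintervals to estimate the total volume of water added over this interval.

Δx = (8.5 − 2.5)/6 = 1.
Midpoints: 3, 4, 5, 6, 7, 8.
v(3) = 23, v(4) = 38, v(5) = 57, v(6) = 80, v(7) = 107, v(8) = 138.
Sum = Δx · [v(3) + v(4) + v(5) + ...].
Sum = 443.

443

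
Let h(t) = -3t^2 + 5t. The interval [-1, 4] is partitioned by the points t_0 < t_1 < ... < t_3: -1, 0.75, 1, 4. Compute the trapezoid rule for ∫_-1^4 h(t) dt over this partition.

-43.6875

Subinterval widths: 1.75, 0.25, 3.
h(-1) = -8, h(0.75) = 2.0625, h(1) = 2, h(4) = -28.
On each subinterval the trapezoid contributes (Δt_i/2)·[h(t_{i-1}) + h(t_i)].
Sum = -43.6875.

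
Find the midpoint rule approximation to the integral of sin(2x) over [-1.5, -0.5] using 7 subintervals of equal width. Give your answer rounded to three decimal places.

Δx = (-0.5 − (-1.5))/7 = 1/7.
Midpoints: -10/7, -9/7, -8/7, -1, -6/7, -5/7, -4/7.
f(-10/7) ≈ -0.281, f(-9/7) ≈ -0.540, f(-8/7) ≈ -0.755, f(-1) ≈ -0.909, f(-6/7) ≈ -0.990, f(-5/7) ≈ -0.990, f(-4/7) ≈ -0.910.
Sum = Δx · [f(-10/7) + f(-9/7) + f(-8/7) + ...].
Sum ≈ -0.768.

-0.768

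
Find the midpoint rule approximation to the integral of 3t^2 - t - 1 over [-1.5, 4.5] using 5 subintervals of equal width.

Δt = (4.5 − (-1.5))/5 = 1.2.
Midpoints: -0.9, 0.3, 1.5, 2.7, 3.9.
f(-0.9) = 2.33, f(0.3) = -1.03, f(1.5) = 4.25, f(2.7) = 18.17, f(3.9) = 40.73.
Sum = Δt · [f(-0.9) + f(0.3) + f(1.5) + f(2.7) + f(3.9)].
Sum = 77.34.

77.34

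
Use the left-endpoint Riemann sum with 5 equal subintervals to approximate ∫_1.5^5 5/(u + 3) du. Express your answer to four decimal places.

Δu = (5 − 1.5)/5 = 0.7.
Left endpoints: 1.5, 2.2, 2.9, 3.6, 4.3.
f(1.5) = 10/9, f(2.2) = 25/26, f(2.9) = 50/59, f(3.6) = 25/33, f(4.3) = 50/73.
Sum = Δu · [f(1.5) + f(2.2) + f(2.9) + f(3.6) + f(4.3)].
Sum ≈ 3.0538.

3.0538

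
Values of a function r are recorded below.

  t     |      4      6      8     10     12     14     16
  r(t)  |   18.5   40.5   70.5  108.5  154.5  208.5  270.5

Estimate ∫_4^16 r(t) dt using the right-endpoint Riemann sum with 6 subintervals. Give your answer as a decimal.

Δt = 2.
Sum = 2·[40.5 + 70.5 + 108.5 + 154.5 + 208.5 + 270.5] = 1706.

1706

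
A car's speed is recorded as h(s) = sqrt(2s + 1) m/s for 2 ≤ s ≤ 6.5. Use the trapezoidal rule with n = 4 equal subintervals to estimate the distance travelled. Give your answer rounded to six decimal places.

13.715414

Δs = (6.5 − 2)/4 = 1.125.
h(2) ≈ 2.236068, h(3.125) ≈ 2.692582, h(4.25) ≈ 3.082207, h(5.375) ≈ 3.427827, h(6.5) ≈ 3.741657.
T_4 = (Δs/2)·[h(s_0) + 2h(s_1) + 2h(s_2) + 2h(s_3) + h(s_4)].
Sum ≈ 13.715414.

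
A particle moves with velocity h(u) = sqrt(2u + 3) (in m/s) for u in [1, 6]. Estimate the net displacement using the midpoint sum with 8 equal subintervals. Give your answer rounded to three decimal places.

Δu = (6 − 1)/8 = 0.625.
Midpoints: 1.3125, 1.9375, 2.5625, 3.1875, 3.8125, 4.4375, 5.0625, 5.6875.
h(1.3125) ≈ 2.372, h(1.9375) ≈ 2.622, h(2.5625) ≈ 2.850, h(3.1875) ≈ 3.062, h(3.8125) ≈ 3.260, h(4.4375) ≈ 3.446, h(5.0625) ≈ 3.623, h(5.6875) ≈ 3.791.
Sum = Δu · [h(1.3125) + h(1.9375) + h(2.5625) + ...].
Sum ≈ 15.641.

15.641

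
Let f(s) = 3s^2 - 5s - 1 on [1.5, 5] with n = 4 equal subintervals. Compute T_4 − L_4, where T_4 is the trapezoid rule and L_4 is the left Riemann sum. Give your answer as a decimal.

22.203125

T_4 = 62.58984375.
L_4 = 40.38671875.
T_4 − L_4 = 22.203125.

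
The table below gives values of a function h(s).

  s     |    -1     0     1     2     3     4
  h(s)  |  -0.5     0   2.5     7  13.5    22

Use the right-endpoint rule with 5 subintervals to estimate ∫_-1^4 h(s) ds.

45

Δs = 1.
Sum = 1·[0 + 2.5 + 7 + 13.5 + 22] = 45.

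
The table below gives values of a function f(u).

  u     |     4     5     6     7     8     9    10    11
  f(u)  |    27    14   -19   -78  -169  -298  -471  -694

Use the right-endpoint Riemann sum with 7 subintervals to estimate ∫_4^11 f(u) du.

Δu = 1.
Sum = 1·[14 + (-19) + (-78) + (-169) + (-298) + (-471) + (-694)] = -1715.

-1715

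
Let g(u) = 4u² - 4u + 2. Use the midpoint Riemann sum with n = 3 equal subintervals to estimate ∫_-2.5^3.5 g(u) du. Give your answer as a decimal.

Δu = (3.5 − (-2.5))/3 = 2.
Midpoints: -1.5, 0.5, 2.5.
g(-1.5) = 17, g(0.5) = 1, g(2.5) = 17.
Sum = Δu · [g(-1.5) + g(0.5) + g(2.5)].
Sum = 70.

70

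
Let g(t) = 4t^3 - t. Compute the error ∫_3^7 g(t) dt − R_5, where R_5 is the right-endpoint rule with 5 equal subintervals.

Exact integral: ∫_3^7 g(t) dt = 2300.
R_5 = 2829.6.
Error = 2300 − 2829.6 = -529.6.

-529.6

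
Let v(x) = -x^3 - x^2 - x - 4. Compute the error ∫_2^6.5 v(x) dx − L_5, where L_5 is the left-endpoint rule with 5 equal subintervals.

-130.865625

Exact integral: ∫_2^6.5 v(x) dx = -568.265625.
L_5 = -437.4.
Error = -568.265625 − (-437.4) = -130.865625.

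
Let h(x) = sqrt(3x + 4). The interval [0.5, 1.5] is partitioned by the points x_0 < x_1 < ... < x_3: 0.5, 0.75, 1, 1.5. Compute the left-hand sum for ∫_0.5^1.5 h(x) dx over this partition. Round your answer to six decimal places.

Subinterval widths: 0.25, 0.25, 0.5.
Left endpoints: 0.5, 0.75, 1.
h(0.5) ≈ 2.345208, h(0.75) ≈ 2.500000, h(1) ≈ 2.645751.
Sum = Σ Δx_i · h(x_i).
Sum ≈ 2.534178.

2.534178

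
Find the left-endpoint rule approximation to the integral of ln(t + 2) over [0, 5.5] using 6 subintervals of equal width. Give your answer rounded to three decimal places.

Δt = (5.5 − 0)/6 = 11/12.
Left endpoints: 0, 11/12, 11/6, 2.75, 11/3, 55/12.
f(0) ≈ 0.693, f(11/12) ≈ 1.070, f(11/6) ≈ 1.344, f(2.75) ≈ 1.558, f(11/3) ≈ 1.735, f(55/12) ≈ 1.885.
Sum = Δt · [f(0) + f(11/12) + f(11/6) + ...].
Sum ≈ 7.594.

7.594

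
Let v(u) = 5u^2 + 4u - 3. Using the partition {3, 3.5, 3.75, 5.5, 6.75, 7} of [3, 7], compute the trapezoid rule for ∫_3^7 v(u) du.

600.890625

Subinterval widths: 0.5, 0.25, 1.75, 1.25, 0.25.
v(3) = 54, v(3.5) = 72.25, v(3.75) = 82.3125, v(5.5) = 170.25, v(6.75) = 251.8125, v(7) = 270.
On each subinterval the trapezoid contributes (Δu_i/2)·[v(u_{i-1}) + v(u_i)].
Sum = 600.890625.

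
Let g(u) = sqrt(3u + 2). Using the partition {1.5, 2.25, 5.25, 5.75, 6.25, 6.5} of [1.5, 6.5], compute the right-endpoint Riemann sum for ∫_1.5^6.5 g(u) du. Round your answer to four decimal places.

20.4883

Subinterval widths: 0.75, 3, 0.5, 0.5, 0.25.
Right endpoints: 2.25, 5.25, 5.75, 6.25, 6.5.
g(2.25) ≈ 2.9580, g(5.25) ≈ 4.2131, g(5.75) ≈ 4.3875, g(6.25) ≈ 4.5552, g(6.5) ≈ 4.6368.
Sum = Σ Δu_i · g(u_i).
Sum ≈ 20.4883.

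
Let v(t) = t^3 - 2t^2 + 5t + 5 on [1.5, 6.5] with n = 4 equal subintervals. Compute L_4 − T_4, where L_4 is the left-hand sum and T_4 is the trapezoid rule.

-135.15625

L_4 = 267.03125.
T_4 = 402.1875.
L_4 − T_4 = -135.15625.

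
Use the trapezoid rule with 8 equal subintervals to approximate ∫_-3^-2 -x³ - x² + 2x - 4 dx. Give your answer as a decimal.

0.93359375

Δx = (-2 − (-3))/8 = 0.125.
f(-3) = 8, f(-2.875) = 2943/512, f(-2.75) = 3.734375, f(-2.625) = 997/512, f(-2.5) = 0.375, f(-2.375) = -509/512, f(-2.25) = -2.171875, f(-2.125) = -1623/512, f(-2) = -4.
T_8 = (Δx/2)·[f(x_0) + 2f(x_1) + ... + 2f(x_{7}) + f(x_8)].
Sum = 0.93359375.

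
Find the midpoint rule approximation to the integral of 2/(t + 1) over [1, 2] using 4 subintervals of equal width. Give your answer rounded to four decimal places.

Δt = (2 − 1)/4 = 0.25.
Midpoints: 1.125, 1.375, 1.625, 1.875.
f(1.125) = 16/17, f(1.375) = 16/19, f(1.625) = 16/21, f(1.875) = 16/23.
Sum = Δt · [f(1.125) + f(1.375) + f(1.625) + f(1.875)].
Sum ≈ 0.8102.

0.8102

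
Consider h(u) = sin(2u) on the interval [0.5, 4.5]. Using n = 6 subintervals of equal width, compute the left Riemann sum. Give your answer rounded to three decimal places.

Δu = (4.5 − 0.5)/6 = 2/3.
Left endpoints: 0.5, 7/6, 11/6, 2.5, 19/6, 23/6.
h(0.5) ≈ 0.841, h(7/6) ≈ 0.723, h(11/6) ≈ -0.501, h(2.5) ≈ -0.959, h(19/6) ≈ 0.050, h(23/6) ≈ 0.983.
Sum = Δu · [h(0.5) + h(7/6) + h(11/6) + ...].
Sum ≈ 0.758.

0.758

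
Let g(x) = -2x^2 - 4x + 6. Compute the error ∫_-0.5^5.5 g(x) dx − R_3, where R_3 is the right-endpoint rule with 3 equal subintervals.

92

Exact integral: ∫_-0.5^5.5 g(x) dx = -135.
R_3 = -227.
Error = -135 − (-227) = 92.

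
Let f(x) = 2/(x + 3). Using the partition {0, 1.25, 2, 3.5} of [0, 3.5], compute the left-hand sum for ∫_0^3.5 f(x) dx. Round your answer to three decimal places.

1.786

Subinterval widths: 1.25, 0.75, 1.5.
Left endpoints: 0, 1.25, 2.
f(0) = 2/3, f(1.25) = 8/17, f(2) = 0.4.
Sum = Σ Δx_i · f(x_i).
Sum ≈ 1.786.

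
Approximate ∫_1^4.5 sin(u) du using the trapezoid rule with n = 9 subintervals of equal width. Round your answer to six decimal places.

0.741608

Δu = (4.5 − 1)/9 = 7/18.
f(1) ≈ 0.841471, f(25/18) ≈ 0.983500, f(16/9) ≈ 0.978656, f(13/6) ≈ 0.827660, f(23/9) ≈ 0.553064, f(53/18) ≈ 0.195874, f(10/3) ≈ -0.190568, f(67/18) ≈ -0.548550, f(37/9) ≈ -0.824613, f(4.5) ≈ -0.977530.
T_9 = (Δu/2)·[f(u_0) + 2f(u_1) + ... + 2f(u_{8}) + f(u_9)].
Sum ≈ 0.741608.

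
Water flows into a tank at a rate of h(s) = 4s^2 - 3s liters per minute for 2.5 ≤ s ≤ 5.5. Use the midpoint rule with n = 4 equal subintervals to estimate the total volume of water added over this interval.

164.4375

Δs = (5.5 − 2.5)/4 = 0.75.
Midpoints: 2.875, 3.625, 4.375, 5.125.
h(2.875) = 24.4375, h(3.625) = 41.6875, h(4.375) = 63.4375, h(5.125) = 89.6875.
Sum = Δs · [h(2.875) + h(3.625) + h(4.375) + h(5.125)].
Sum = 164.4375.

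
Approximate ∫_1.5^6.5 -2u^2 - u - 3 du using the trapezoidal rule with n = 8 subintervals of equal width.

-216.484375

Δu = (6.5 − 1.5)/8 = 0.625.
f(1.5) = -9, f(2.125) = -14.15625, f(2.75) = -20.875, f(3.375) = -29.15625, f(4) = -39, f(4.625) = -50.40625, f(5.25) = -63.375, f(5.875) = -77.90625, f(6.5) = -94.
T_8 = (Δu/2)·[f(u_0) + 2f(u_1) + ... + 2f(u_{7}) + f(u_8)].
Sum = -216.484375.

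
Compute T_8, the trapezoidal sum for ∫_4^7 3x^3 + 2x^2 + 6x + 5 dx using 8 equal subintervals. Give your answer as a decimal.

Δx = (7 − 4)/8 = 0.375.
f(4) = 253, f(4.375) = 164225/512, f(4.75) = 400.140625, f(5.125) = 251963/512, f(5.5) = 597.625, f(5.875) = 367421/512, f(6.25) = 853.046875, f(6.625) = 514487/512, f(7) = 1174.
T_8 = (Δx/2)·[f(x_0) + 2f(x_1) + ... + 2f(x_{7}) + f(x_8)].
Sum = 1912.37109375.

1912.37109375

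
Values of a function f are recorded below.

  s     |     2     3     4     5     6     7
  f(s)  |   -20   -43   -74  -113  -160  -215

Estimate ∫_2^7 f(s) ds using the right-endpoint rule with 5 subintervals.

-605

Δs = 1.
Sum = 1·[(-43) + (-74) + (-113) + (-160) + (-215)] = -605.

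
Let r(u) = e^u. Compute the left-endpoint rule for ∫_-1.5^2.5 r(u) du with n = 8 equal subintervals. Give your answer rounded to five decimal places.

Δu = (2.5 − (-1.5))/8 = 0.5.
Left endpoints: -1.5, -1, -0.5, 0, 0.5, 1, 1.5, 2.
r(-1.5) ≈ 0.22313, r(-1) ≈ 0.36788, r(-0.5) ≈ 0.60653, r(0) ≈ 1.00000, r(0.5) ≈ 1.64872, r(1) ≈ 2.71828, r(1.5) ≈ 4.48169, r(2) ≈ 7.38906.
Sum = Δu · [r(-1.5) + r(-1) + r(-0.5) + ...].
Sum ≈ 9.21764.

9.21764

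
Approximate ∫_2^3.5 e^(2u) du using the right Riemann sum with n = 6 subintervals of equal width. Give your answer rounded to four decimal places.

Δu = (3.5 − 2)/6 = 0.25.
Right endpoints: 2.25, 2.5, 2.75, 3, 3.25, 3.5.
f(2.25) ≈ 90.0171, f(2.5) ≈ 148.4132, f(2.75) ≈ 244.6919, f(3) ≈ 403.4288, f(3.25) ≈ 665.1416, f(3.5) ≈ 1096.6332.
Sum = Δu · [f(2.25) + f(2.5) + f(2.75) + ...].
Sum ≈ 662.0815.

662.0815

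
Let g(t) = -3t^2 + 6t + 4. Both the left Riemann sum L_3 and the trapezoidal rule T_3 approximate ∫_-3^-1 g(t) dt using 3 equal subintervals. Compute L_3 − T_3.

L_3 ≈ -54.444444.
T_3 ≈ -42.444444.
L_3 − T_3 = -12.

-12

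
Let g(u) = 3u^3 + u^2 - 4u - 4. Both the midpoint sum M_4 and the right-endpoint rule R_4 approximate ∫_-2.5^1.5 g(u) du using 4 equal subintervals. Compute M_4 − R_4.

-15

M_4 = -26.
R_4 = -11.
M_4 − R_4 = -15.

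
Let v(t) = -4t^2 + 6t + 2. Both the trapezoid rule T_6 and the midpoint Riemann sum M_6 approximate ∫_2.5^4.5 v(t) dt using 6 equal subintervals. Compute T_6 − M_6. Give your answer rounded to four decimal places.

-0.2222

T_6 ≈ -54.814815.
M_6 ≈ -54.592593.
T_6 − M_6 ≈ -0.2222.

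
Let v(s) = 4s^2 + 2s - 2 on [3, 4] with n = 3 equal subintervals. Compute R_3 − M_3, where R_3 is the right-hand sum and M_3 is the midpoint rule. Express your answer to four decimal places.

5.1111

R_3 ≈ 59.407407.
M_3 ≈ 54.296296.
R_3 − M_3 ≈ 5.1111.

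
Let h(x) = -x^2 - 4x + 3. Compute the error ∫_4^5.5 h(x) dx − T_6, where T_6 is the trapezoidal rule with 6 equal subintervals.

0.015625

Exact integral: ∫_4^5.5 h(x) dx = -58.125.
T_6 = -58.140625.
Error = -58.125 − (-58.140625) = 0.015625.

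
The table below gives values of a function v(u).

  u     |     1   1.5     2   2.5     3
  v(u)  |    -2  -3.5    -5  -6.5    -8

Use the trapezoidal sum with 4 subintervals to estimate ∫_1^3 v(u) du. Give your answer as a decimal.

Δu = 0.5.
T_4 = (0.5/2)·[(-2) + 2·(-3.5) + 2·(-5) + 2·(-6.5) + (-8)] = -10.

-10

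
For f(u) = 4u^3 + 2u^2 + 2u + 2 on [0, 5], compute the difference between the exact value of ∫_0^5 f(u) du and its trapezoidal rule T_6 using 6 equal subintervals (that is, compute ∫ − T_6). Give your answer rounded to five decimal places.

Exact integral: ∫_0^5 f(u) du ≈ 743.3333333.
T_6 ≈ 761.8518519.
Error ≈ 743.3333333 − 761.8518519 ≈ -18.51852.

-18.51852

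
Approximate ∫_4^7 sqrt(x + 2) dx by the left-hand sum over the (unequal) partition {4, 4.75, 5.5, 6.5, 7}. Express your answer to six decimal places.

Subinterval widths: 0.75, 0.75, 1, 0.5.
Left endpoints: 4, 4.75, 5.5, 6.5.
f(4) ≈ 2.449490, f(4.75) ≈ 2.598076, f(5.5) ≈ 2.738613, f(6.5) ≈ 2.915476.
Sum = Σ Δx_i · f(x_i).
Sum ≈ 7.982025.

7.982025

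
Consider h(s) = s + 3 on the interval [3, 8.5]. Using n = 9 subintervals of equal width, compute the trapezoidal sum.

48.125

Δs = (8.5 − 3)/9 = 11/18.
h(3) = 6, h(65/18) = 119/18, h(38/9) = 65/9, h(29/6) = 47/6, h(49/9) = 76/9, h(109/18) = 163/18, h(20/3) = 29/3, h(131/18) = 185/18, h(71/9) = 98/9, h(8.5) = 11.5.
T_9 = (Δs/2)·[h(s_0) + 2h(s_1) + ... + 2h(s_{8}) + h(s_9)].
Sum = 48.125.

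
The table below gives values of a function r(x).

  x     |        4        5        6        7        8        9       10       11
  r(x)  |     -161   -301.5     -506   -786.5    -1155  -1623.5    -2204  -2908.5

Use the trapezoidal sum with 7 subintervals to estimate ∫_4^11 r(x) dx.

Δx = 1.
T_7 = (1/2)·[(-161) + 2·(-301.5) + 2·(-506) + 2·(-786.5) + 2·(-1155) + 2·(-1623.5) + 2·(-2204) + (-2908.5)] = -8111.25.

-8111.25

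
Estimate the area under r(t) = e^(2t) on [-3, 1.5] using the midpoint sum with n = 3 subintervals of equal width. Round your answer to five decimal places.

Δt = (1.5 − (-3))/3 = 1.5.
Midpoints: -2.25, -0.75, 0.75.
r(-2.25) ≈ 0.01111, r(-0.75) ≈ 0.22313, r(0.75) ≈ 4.48169.
Sum = Δt · [r(-2.25) + r(-0.75) + r(0.75)].
Sum ≈ 7.07389.

7.07389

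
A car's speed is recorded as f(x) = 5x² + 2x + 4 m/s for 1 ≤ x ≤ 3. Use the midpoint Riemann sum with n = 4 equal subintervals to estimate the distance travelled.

Δx = (3 − 1)/4 = 0.5.
Midpoints: 1.25, 1.75, 2.25, 2.75.
f(1.25) = 14.3125, f(1.75) = 22.8125, f(2.25) = 33.8125, f(2.75) = 47.3125.
Sum = Δx · [f(1.25) + f(1.75) + f(2.25) + f(2.75)].
Sum = 59.125.

59.125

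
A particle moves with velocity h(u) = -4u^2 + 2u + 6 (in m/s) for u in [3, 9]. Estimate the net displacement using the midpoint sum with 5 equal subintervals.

Δu = (9 − 3)/5 = 1.2.
Midpoints: 3.6, 4.8, 6, 7.2, 8.4.
h(3.6) = -38.64, h(4.8) = -76.56, h(6) = -126, h(7.2) = -186.96, h(8.4) = -259.44.
Sum = Δu · [h(3.6) + h(4.8) + h(6) + h(7.2) + h(8.4)].
Sum = -825.12.

-825.12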